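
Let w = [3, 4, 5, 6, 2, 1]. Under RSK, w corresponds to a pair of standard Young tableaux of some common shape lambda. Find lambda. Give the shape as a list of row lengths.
[4, 1, 1]

Row-insert each entry into an empty tableau.

After inserting 3: P = [[3]].
After inserting 4: P = [[3, 4]].
After inserting 5: P = [[3, 4, 5]].
After inserting 6: P = [[3, 4, 5, 6]].
After inserting 2: P = [[2, 4, 5, 6], [3]].
After inserting 1: P = [[1, 4, 5, 6], [2], [3]].

The final insertion tableau P = [[1, 4, 5, 6], [2], [3]] has shape [4, 1, 1].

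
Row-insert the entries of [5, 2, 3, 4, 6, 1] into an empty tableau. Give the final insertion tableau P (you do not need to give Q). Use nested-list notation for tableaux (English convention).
After inserting 5: P = [[5]].
After inserting 2: P = [[2], [5]].
After inserting 3: P = [[2, 3], [5]].
After inserting 4: P = [[2, 3, 4], [5]].
After inserting 6: P = [[2, 3, 4, 6], [5]].
After inserting 1: P = [[1, 3, 4, 6], [2], [5]].

So P = [[1, 3, 4, 6], [2], [5]].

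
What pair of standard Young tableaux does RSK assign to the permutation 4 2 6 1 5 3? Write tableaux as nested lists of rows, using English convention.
Insert each entry of the permutation into P by Schensted row insertion, recording in Q the position of each new cell.

Insert 4: appended to row 1. P = [[4]], Q = [[1]].
Insert 2: 2 bumps 4 from row 1; 4 starts row 2. P = [[2], [4]], Q = [[1], [2]].
Insert 6: appended to row 1. P = [[2, 6], [4]], Q = [[1, 3], [2]].
Insert 1: 1 bumps 2 from row 1; 2 bumps 4 from row 2; 4 starts row 3. P = [[1, 6], [2], [4]], Q = [[1, 3], [2], [4]].
Insert 5: 5 bumps 6 from row 1; 6 appends to row 2. P = [[1, 5], [2, 6], [4]], Q = [[1, 3], [2, 5], [4]].
Insert 3: 3 bumps 5 from row 1; 5 bumps 6 from row 2; 6 appends to row 3. P = [[1, 3], [2, 5], [4, 6]], Q = [[1, 3], [2, 5], [4, 6]].

So P = [[1, 3], [2, 5], [4, 6]], Q = [[1, 3], [2, 5], [4, 6]].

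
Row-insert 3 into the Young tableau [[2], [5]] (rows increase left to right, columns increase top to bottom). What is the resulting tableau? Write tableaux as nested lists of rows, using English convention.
3 is larger than every entry of row 1, so it is appended to row 1. The new tableau is [[2, 3], [5]].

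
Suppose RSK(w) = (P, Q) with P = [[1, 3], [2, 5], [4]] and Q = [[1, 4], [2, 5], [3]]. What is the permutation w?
4 2 1 5 3

Reverse RSK: for i = n, n-1, ..., 1, locate i in Q, remove the corresponding corner cell from P, and reverse-bump its entry up through P; the value ejected from row 1 is w(i).

So w = 4 2 1 5 3.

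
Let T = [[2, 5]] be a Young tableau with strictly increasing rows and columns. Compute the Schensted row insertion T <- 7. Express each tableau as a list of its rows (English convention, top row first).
[[2, 5, 7]]

7 is larger than every entry of row 1, so it is appended to row 1. The new tableau is [[2, 5, 7]].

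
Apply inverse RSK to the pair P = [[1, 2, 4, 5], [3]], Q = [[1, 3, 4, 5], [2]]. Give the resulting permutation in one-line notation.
Reverse the RSK construction: for i from n down to 1, find the cell of Q containing i, remove the entry at that cell from P, and reverse-bump it up through P; the value ejected from row 1 is w(i).

Step i=5: Q has 5 at row 1, column 4; remove that cell from P, ejecting 5. So w(5) = 5. P is now [[1, 2, 4], [3]].
Step i=4: Q has 4 at row 1, column 3; remove that cell from P, ejecting 4. So w(4) = 4. P is now [[1, 2], [3]].
Step i=3: Q has 3 at row 1, column 2; remove that cell from P, ejecting 2. So w(3) = 2. P is now [[1], [3]].
Step i=2: Q has 2 at row 2, column 1; remove 3 from row 2 of P and reverse-bump: 3 enters row 1 and ejects 1. So w(2) = 1. P is now [[3]].
Step i=1: Q has 1 at row 1, column 1; remove that cell from P, ejecting 3. So w(1) = 3. P is now [].

So w = 3 1 2 4 5.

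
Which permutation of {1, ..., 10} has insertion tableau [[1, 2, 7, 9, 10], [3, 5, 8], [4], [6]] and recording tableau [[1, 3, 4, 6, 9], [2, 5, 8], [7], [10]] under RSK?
Reverse RSK: for i = n, n-1, ..., 1, locate i in Q, remove the corresponding corner cell from P, and reverse-bump its entry up through P; the value ejected from row 1 is w(i).

So w = 4 1 6 8 5 9 3 7 10 2.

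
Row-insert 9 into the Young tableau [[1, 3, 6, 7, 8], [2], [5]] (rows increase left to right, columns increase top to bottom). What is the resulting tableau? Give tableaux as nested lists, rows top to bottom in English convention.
[[1, 3, 6, 7, 8, 9], [2], [5]]

9 is larger than every entry of row 1, so it is appended to row 1. The new tableau is [[1, 3, 6, 7, 8, 9], [2], [5]].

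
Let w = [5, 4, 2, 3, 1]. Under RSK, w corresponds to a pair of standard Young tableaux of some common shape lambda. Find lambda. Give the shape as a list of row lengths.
[2, 1, 1, 1]

Row-insert each entry into an empty tableau.

After inserting 5: P = [[5]].
After inserting 4: P = [[4], [5]].
After inserting 2: P = [[2], [4], [5]].
After inserting 3: P = [[2, 3], [4], [5]].
After inserting 1: P = [[1, 3], [2], [4], [5]].

The final insertion tableau P = [[1, 3], [2], [4], [5]] has shape [2, 1, 1, 1].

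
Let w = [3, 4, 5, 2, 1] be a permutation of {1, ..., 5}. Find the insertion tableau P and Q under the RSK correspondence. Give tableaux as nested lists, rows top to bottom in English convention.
Insert each entry of the permutation into P by Schensted row insertion, recording in Q the position of each new cell.

Insert 3: appended to row 1. P = [[3]].
Insert 4: appended to row 1. P = [[3, 4]].
Insert 5: appended to row 1. P = [[3, 4, 5]].
Insert 2: 2 bumps 3 from row 1; 3 starts row 2. P = [[2, 4, 5], [3]].
Insert 1: 1 bumps 2 from row 1; 2 bumps 3 from row 2; 3 starts row 3. P = [[1, 4, 5], [2], [3]].

So P = [[1, 4, 5], [2], [3]], Q = [[1, 2, 3], [4], [5]].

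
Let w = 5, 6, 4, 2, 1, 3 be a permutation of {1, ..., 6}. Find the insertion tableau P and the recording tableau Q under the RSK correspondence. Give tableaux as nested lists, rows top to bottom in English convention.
P = [[1, 3], [2, 6], [4], [5]], Q = [[1, 2], [3, 6], [4], [5]]

Insert each entry of the permutation into P by Schensted row insertion, recording in Q the position of each new cell.

Insert 5: appended to row 1. P = [[5]].
Insert 6: appended to row 1. P = [[5, 6]].
Insert 4: 4 bumps 5 from row 1; 5 starts row 2. P = [[4, 6], [5]].
Insert 2: 2 bumps 4 from row 1; 4 bumps 5 from row 2; 5 starts row 3. P = [[2, 6], [4], [5]].
Insert 1: 1 bumps 2 from row 1; 2 bumps 4 from row 2; 4 bumps 5 from row 3; 5 starts row 4. P = [[1, 6], [2], [4], [5]].
Insert 3: 3 bumps 6 from row 1; 6 appends to row 2. P = [[1, 3], [2, 6], [4], [5]].

So P = [[1, 3], [2, 6], [4], [5]], Q = [[1, 2], [3, 6], [4], [5]].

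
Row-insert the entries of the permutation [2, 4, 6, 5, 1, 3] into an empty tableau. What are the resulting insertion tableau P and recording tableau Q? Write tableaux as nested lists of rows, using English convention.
Insert each entry of the permutation into P by Schensted row insertion, recording in Q the position of each new cell.

Insert 2: appended to row 1. P = [[2]].
Insert 4: appended to row 1. P = [[2, 4]].
Insert 6: appended to row 1. P = [[2, 4, 6]].
Insert 5: 5 bumps 6 from row 1; 6 starts row 2. P = [[2, 4, 5], [6]].
Insert 1: 1 bumps 2 from row 1; 2 bumps 6 from row 2; 6 starts row 3. P = [[1, 4, 5], [2], [6]].
Insert 3: 3 bumps 4 from row 1; 4 appends to row 2. P = [[1, 3, 5], [2, 4], [6]].

So P = [[1, 3, 5], [2, 4], [6]], Q = [[1, 2, 3], [4, 6], [5]].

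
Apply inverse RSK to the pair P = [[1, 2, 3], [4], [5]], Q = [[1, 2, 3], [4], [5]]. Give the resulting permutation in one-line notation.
1 2 5 4 3

Reverse the RSK construction: for i from n down to 1, find the cell of Q containing i, remove the entry at that cell from P, and reverse-bump it up through P; the value ejected from row 1 is w(i).

Step i=5: Q has 5 at row 3, column 1; remove 5 from row 3 of P and reverse-bump: 5 enters row 2 and ejects 4; 4 enters row 1 and ejects 3. So w(5) = 3. P is now [[1, 2, 4], [5]].
Step i=4: Q has 4 at row 2, column 1; remove 5 from row 2 of P and reverse-bump: 5 enters row 1 and ejects 4. So w(4) = 4. P is now [[1, 2, 5]].
Step i=3: Q has 3 at row 1, column 3; remove that cell from P, ejecting 5. So w(3) = 5. P is now [[1, 2]].
Step i=2: Q has 2 at row 1, column 2; remove that cell from P, ejecting 2. So w(2) = 2. P is now [[1]].
Step i=1: Q has 1 at row 1, column 1; remove that cell from P, ejecting 1. So w(1) = 1. P is now [].

So w = 1 2 5 4 3.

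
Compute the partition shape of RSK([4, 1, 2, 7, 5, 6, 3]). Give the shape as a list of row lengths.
[4, 2, 1]

RSK row insertion gives P = [[1, 2, 3, 6], [4, 5], [7]], which has shape [4, 2, 1].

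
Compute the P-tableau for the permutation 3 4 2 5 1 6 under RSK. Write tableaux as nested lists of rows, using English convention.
P = [[1, 4, 5, 6], [2], [3]]

Insert 3: appended to row 1. P = [[3]].
Insert 4: appended to row 1. P = [[3, 4]].
Insert 2: 2 bumps 3 from row 1; 3 starts row 2. P = [[2, 4], [3]].
Insert 5: appended to row 1. P = [[2, 4, 5], [3]].
Insert 1: 1 bumps 2 from row 1; 2 bumps 3 from row 2; 3 starts row 3. P = [[1, 4, 5], [2], [3]].
Insert 6: appended to row 1. P = [[1, 4, 5, 6], [2], [3]].

So P = [[1, 4, 5, 6], [2], [3]].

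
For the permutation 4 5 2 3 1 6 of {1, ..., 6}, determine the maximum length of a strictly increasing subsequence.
3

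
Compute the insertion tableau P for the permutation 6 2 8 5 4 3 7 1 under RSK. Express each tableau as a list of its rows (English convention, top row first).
P = [[1, 3, 7], [2, 8], [4], [5], [6]]

Insert 6: appended to row 1. P = [[6]].
Insert 2: 2 bumps 6 from row 1; 6 starts row 2. P = [[2], [6]].
Insert 8: appended to row 1. P = [[2, 8], [6]].
Insert 5: 5 bumps 8 from row 1; 8 appends to row 2. P = [[2, 5], [6, 8]].
Insert 4: 4 bumps 5 from row 1; 5 bumps 6 from row 2; 6 starts row 3. P = [[2, 4], [5, 8], [6]].
Insert 3: 3 bumps 4 from row 1; 4 bumps 5 from row 2; 5 bumps 6 from row 3; 6 starts row 4. P = [[2, 3], [4, 8], [5], [6]].
Insert 7: appended to row 1. P = [[2, 3, 7], [4, 8], [5], [6]].
Insert 1: 1 bumps 2 from row 1; 2 bumps 4 from row 2; 4 bumps 5 from row 3; 5 bumps 6 from row 4; 6 starts row 5. P = [[1, 3, 7], [2, 8], [4], [5], [6]].

So P = [[1, 3, 7], [2, 8], [4], [5], [6]].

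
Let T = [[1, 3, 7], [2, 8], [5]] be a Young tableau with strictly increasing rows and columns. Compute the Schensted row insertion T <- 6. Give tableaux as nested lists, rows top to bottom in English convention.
[[1, 3, 6], [2, 7], [5, 8]]

In row 1, 6 replaces 7 (the leftmost entry greater than 6); 7 is bumped to row 2. In row 2, 7 replaces 8 (the leftmost entry greater than 7); 8 is bumped to row 3. 8 is appended to row 3. The new tableau is [[1, 3, 6], [2, 7], [5, 8]].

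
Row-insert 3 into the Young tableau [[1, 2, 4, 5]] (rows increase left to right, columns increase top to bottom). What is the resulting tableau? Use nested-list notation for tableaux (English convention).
[[1, 2, 3, 5], [4]]

In row 1, 3 replaces 4 (the leftmost entry greater than 3); 4 is bumped to row 2. 4 starts a new row 2. The new tableau is [[1, 2, 3, 5], [4]].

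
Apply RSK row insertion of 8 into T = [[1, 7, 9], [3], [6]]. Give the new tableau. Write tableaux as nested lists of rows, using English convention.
In row 1, 8 replaces 9 (the leftmost entry greater than 8); 9 is bumped to row 2. 9 is appended to row 2. The new tableau is [[1, 7, 8], [3, 9], [6]].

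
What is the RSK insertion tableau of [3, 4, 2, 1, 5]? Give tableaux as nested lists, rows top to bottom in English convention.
P = [[1, 4, 5], [2], [3]]

After inserting 3: P = [[3]].
After inserting 4: P = [[3, 4]].
After inserting 2: P = [[2, 4], [3]].
After inserting 1: P = [[1, 4], [2], [3]].
After inserting 5: P = [[1, 4, 5], [2], [3]].

So P = [[1, 4, 5], [2], [3]].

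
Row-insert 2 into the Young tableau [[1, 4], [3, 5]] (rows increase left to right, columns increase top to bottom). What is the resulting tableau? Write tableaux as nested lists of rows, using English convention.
[[1, 2], [3, 4], [5]]

In row 1, 2 replaces 4 (the leftmost entry greater than 2); 4 is bumped to row 2. In row 2, 4 replaces 5 (the leftmost entry greater than 4); 5 is bumped to row 3. 5 starts a new row 3. The new tableau is [[1, 2], [3, 4], [5]].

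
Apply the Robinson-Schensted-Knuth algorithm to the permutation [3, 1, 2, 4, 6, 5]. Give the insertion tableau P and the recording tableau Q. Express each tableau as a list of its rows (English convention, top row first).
P = [[1, 2, 4, 5], [3, 6]], Q = [[1, 3, 4, 5], [2, 6]]

Insert each entry of the permutation into P by Schensted row insertion, recording in Q the position of each new cell.

After inserting 3: P = [[3]].
After inserting 1: P = [[1], [3]].
After inserting 2: P = [[1, 2], [3]].
After inserting 4: P = [[1, 2, 4], [3]].
After inserting 6: P = [[1, 2, 4, 6], [3]].
After inserting 5: P = [[1, 2, 4, 5], [3, 6]].

So P = [[1, 2, 4, 5], [3, 6]], Q = [[1, 3, 4, 5], [2, 6]].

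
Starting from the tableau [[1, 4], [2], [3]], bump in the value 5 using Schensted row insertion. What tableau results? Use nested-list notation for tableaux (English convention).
[[1, 4, 5], [2], [3]]

5 is larger than every entry of row 1, so it is appended to row 1. The new tableau is [[1, 4, 5], [2], [3]].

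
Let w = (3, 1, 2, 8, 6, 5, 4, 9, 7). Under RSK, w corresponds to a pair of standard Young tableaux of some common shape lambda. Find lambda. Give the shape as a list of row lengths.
[4, 3, 1, 1]

Row-insert each entry into an empty tableau.

After inserting 3: P = [[3]].
After inserting 1: P = [[1], [3]].
After inserting 2: P = [[1, 2], [3]].
After inserting 8: P = [[1, 2, 8], [3]].
After inserting 6: P = [[1, 2, 6], [3, 8]].
After inserting 5: P = [[1, 2, 5], [3, 6], [8]].
After inserting 4: P = [[1, 2, 4], [3, 5], [6], [8]].
After inserting 9: P = [[1, 2, 4, 9], [3, 5], [6], [8]].
After inserting 7: P = [[1, 2, 4, 7], [3, 5, 9], [6], [8]].

The final insertion tableau P = [[1, 2, 4, 7], [3, 5, 9], [6], [8]] has shape [4, 3, 1, 1].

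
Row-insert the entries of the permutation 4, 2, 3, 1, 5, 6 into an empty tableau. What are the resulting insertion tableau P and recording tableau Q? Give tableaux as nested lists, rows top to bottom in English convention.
Insert each entry of the permutation into P by Schensted row insertion, recording in Q the position of each new cell.

Insert 4: appended to row 1. P = [[4]].
Insert 2: 2 bumps 4 from row 1; 4 starts row 2. P = [[2], [4]].
Insert 3: appended to row 1. P = [[2, 3], [4]].
Insert 1: 1 bumps 2 from row 1; 2 bumps 4 from row 2; 4 starts row 3. P = [[1, 3], [2], [4]].
Insert 5: appended to row 1. P = [[1, 3, 5], [2], [4]].
Insert 6: appended to row 1. P = [[1, 3, 5, 6], [2], [4]].

So P = [[1, 3, 5, 6], [2], [4]], Q = [[1, 3, 5, 6], [2], [4]].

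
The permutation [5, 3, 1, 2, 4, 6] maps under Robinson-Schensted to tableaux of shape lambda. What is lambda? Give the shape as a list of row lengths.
[4, 1, 1]

Row-insert each entry into an empty tableau.

After inserting 5: P = [[5]].
After inserting 3: P = [[3], [5]].
After inserting 1: P = [[1], [3], [5]].
After inserting 2: P = [[1, 2], [3], [5]].
After inserting 4: P = [[1, 2, 4], [3], [5]].
After inserting 6: P = [[1, 2, 4, 6], [3], [5]].

The final insertion tableau P = [[1, 2, 4, 6], [3], [5]] has shape [4, 1, 1].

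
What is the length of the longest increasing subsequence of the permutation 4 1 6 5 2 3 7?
4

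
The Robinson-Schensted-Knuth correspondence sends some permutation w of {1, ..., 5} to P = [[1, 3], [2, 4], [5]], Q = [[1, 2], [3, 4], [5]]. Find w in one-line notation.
Reverse the RSK construction: for i from n down to 1, find the cell of Q containing i, remove the entry at that cell from P, and reverse-bump it up through P; the value ejected from row 1 is w(i).

Step i=5: Q has 5 at row 3, column 1; remove 5 from row 3 of P and reverse-bump: 5 enters row 2 and ejects 4; 4 enters row 1 and ejects 3. So w(5) = 3. P is now [[1, 4], [2, 5]].
Step i=4: Q has 4 at row 2, column 2; remove 5 from row 2 of P and reverse-bump: 5 enters row 1 and ejects 4. So w(4) = 4. P is now [[1, 5], [2]].
Step i=3: Q has 3 at row 2, column 1; remove 2 from row 2 of P and reverse-bump: 2 enters row 1 and ejects 1. So w(3) = 1. P is now [[2, 5]].
Step i=2: Q has 2 at row 1, column 2; remove that cell from P, ejecting 5. So w(2) = 5. P is now [[2]].
Step i=1: Q has 1 at row 1, column 1; remove that cell from P, ejecting 2. So w(1) = 2. P is now [].

So w = 2 5 1 4 3.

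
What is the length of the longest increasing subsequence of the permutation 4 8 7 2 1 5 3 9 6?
3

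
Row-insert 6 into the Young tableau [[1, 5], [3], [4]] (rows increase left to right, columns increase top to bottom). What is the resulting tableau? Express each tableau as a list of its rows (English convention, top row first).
6 is larger than every entry of row 1, so it is appended to row 1. The new tableau is [[1, 5, 6], [3], [4]].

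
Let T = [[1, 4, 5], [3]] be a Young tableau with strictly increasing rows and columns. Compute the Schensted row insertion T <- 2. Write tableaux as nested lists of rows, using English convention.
[[1, 2, 5], [3, 4]]

In row 1, 2 replaces 4 (the leftmost entry greater than 2); 4 is bumped to row 2. 4 is appended to row 2. The new tableau is [[1, 2, 5], [3, 4]].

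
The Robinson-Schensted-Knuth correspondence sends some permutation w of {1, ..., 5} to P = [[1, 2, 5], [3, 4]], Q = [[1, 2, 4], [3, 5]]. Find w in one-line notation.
Reverse RSK: for i = n, n-1, ..., 1, locate i in Q, remove the corresponding corner cell from P, and reverse-bump its entry up through P; the value ejected from row 1 is w(i).

So w = 3 4 1 5 2.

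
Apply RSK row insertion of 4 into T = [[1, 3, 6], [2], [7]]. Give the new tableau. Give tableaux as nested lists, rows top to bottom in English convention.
In row 1, 4 replaces 6 (the leftmost entry greater than 4); 6 is bumped to row 2. 6 is appended to row 2. The new tableau is [[1, 3, 4], [2, 6], [7]].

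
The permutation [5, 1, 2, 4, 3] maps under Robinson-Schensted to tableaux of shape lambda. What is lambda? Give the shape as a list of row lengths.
[3, 1, 1]

Row-insert each entry into an empty tableau.

After inserting 5: P = [[5]].
After inserting 1: P = [[1], [5]].
After inserting 2: P = [[1, 2], [5]].
After inserting 4: P = [[1, 2, 4], [5]].
After inserting 3: P = [[1, 2, 3], [4], [5]].

The final insertion tableau P = [[1, 2, 3], [4], [5]] has shape [3, 1, 1].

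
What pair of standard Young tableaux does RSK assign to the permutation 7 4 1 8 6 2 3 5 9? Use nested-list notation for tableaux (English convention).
P = [[1, 2, 3, 5, 9], [4, 6], [7, 8]], Q = [[1, 4, 7, 8, 9], [2, 5], [3, 6]]

Insert each entry of the permutation into P by Schensted row insertion, recording in Q the position of each new cell.

Insert 7: appended to row 1. P = [[7]].
Insert 4: 4 bumps 7 from row 1; 7 starts row 2. P = [[4], [7]].
Insert 1: 1 bumps 4 from row 1; 4 bumps 7 from row 2; 7 starts row 3. P = [[1], [4], [7]].
Insert 8: appended to row 1. P = [[1, 8], [4], [7]].
Insert 6: 6 bumps 8 from row 1; 8 appends to row 2. P = [[1, 6], [4, 8], [7]].
Insert 2: 2 bumps 6 from row 1; 6 bumps 8 from row 2; 8 appends to row 3. P = [[1, 2], [4, 6], [7, 8]].
Insert 3: appended to row 1. P = [[1, 2, 3], [4, 6], [7, 8]].
Insert 5: appended to row 1. P = [[1, 2, 3, 5], [4, 6], [7, 8]].
Insert 9: appended to row 1. P = [[1, 2, 3, 5, 9], [4, 6], [7, 8]].

So P = [[1, 2, 3, 5, 9], [4, 6], [7, 8]], Q = [[1, 4, 7, 8, 9], [2, 5], [3, 6]].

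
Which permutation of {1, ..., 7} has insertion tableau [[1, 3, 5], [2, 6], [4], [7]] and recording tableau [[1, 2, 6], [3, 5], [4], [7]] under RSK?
Reverse the RSK construction: for i from n down to 1, find the cell of Q containing i, remove the entry at that cell from P, and reverse-bump it up through P; the value ejected from row 1 is w(i).

Step i=7: Q has 7 at row 4, column 1; remove 7 from row 4 of P and reverse-bump: 7 enters row 3 and ejects 4; 4 enters row 2 and ejects 2; 2 enters row 1 and ejects 1. So w(7) = 1. P is now [[2, 3, 5], [4, 6], [7]].
Step i=6: Q has 6 at row 1, column 3; remove that cell from P, ejecting 5. So w(6) = 5. P is now [[2, 3], [4, 6], [7]].
Step i=5: Q has 5 at row 2, column 2; remove 6 from row 2 of P and reverse-bump: 6 enters row 1 and ejects 3. So w(5) = 3. P is now [[2, 6], [4], [7]].
Step i=4: Q has 4 at row 3, column 1; remove 7 from row 3 of P and reverse-bump: 7 enters row 2 and ejects 4; 4 enters row 1 and ejects 2. So w(4) = 2. P is now [[4, 6], [7]].
Step i=3: Q has 3 at row 2, column 1; remove 7 from row 2 of P and reverse-bump: 7 enters row 1 and ejects 6. So w(3) = 6. P is now [[4, 7]].
Step i=2: Q has 2 at row 1, column 2; remove that cell from P, ejecting 7. So w(2) = 7. P is now [[4]].
Step i=1: Q has 1 at row 1, column 1; remove that cell from P, ejecting 4. So w(1) = 4. P is now [].

So w = 4 7 6 2 3 5 1.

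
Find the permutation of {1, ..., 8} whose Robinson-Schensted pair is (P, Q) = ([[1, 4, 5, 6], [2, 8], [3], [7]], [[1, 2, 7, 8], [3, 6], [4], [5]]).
7 8 3 2 1 4 5 6

Reverse the RSK construction: for i from n down to 1, find the cell of Q containing i, remove the entry at that cell from P, and reverse-bump it up through P; the value ejected from row 1 is w(i).

Step i=8: Q has 8 at row 1, column 4; remove that cell from P, ejecting 6. So w(8) = 6. P is now [[1, 4, 5], [2, 8], [3], [7]].
Step i=7: Q has 7 at row 1, column 3; remove that cell from P, ejecting 5. So w(7) = 5. P is now [[1, 4], [2, 8], [3], [7]].
Step i=6: Q has 6 at row 2, column 2; remove 8 from row 2 of P and reverse-bump: 8 enters row 1 and ejects 4. So w(6) = 4. P is now [[1, 8], [2], [3], [7]].
Step i=5: Q has 5 at row 4, column 1; remove 7 from row 4 of P and reverse-bump: 7 enters row 3 and ejects 3; 3 enters row 2 and ejects 2; 2 enters row 1 and ejects 1. So w(5) = 1. P is now [[2, 8], [3], [7]].
Step i=4: Q has 4 at row 3, column 1; remove 7 from row 3 of P and reverse-bump: 7 enters row 2 and ejects 3; 3 enters row 1 and ejects 2. So w(4) = 2. P is now [[3, 8], [7]].
Step i=3: Q has 3 at row 2, column 1; remove 7 from row 2 of P and reverse-bump: 7 enters row 1 and ejects 3. So w(3) = 3. P is now [[7, 8]].
Step i=2: Q has 2 at row 1, column 2; remove that cell from P, ejecting 8. So w(2) = 8. P is now [[7]].
Step i=1: Q has 1 at row 1, column 1; remove that cell from P, ejecting 7. So w(1) = 7. P is now [].

So w = 7 8 3 2 1 4 5 6.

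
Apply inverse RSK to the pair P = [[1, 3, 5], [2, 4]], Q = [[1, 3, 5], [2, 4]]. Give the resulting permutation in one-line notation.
Reverse RSK: for i = n, n-1, ..., 1, locate i in Q, remove the corresponding corner cell from P, and reverse-bump its entry up through P; the value ejected from row 1 is w(i).

So w = 2 1 4 3 5.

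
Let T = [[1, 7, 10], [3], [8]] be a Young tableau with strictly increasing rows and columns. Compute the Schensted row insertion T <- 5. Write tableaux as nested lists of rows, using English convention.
In row 1, 5 replaces 7 (the leftmost entry greater than 5); 7 is bumped to row 2. 7 is appended to row 2. The new tableau is [[1, 5, 10], [3, 7], [8]].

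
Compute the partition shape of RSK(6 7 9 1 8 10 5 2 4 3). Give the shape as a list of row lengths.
Row-insert each entry into an empty tableau.

After inserting 6: P = [[6]].
After inserting 7: P = [[6, 7]].
After inserting 9: P = [[6, 7, 9]].
After inserting 1: P = [[1, 7, 9], [6]].
After inserting 8: P = [[1, 7, 8], [6, 9]].
After inserting 10: P = [[1, 7, 8, 10], [6, 9]].
After inserting 5: P = [[1, 5, 8, 10], [6, 7], [9]].
After inserting 2: P = [[1, 2, 8, 10], [5, 7], [6], [9]].
After inserting 4: P = [[1, 2, 4, 10], [5, 7, 8], [6], [9]].
After inserting 3: P = [[1, 2, 3, 10], [4, 7, 8], [5], [6], [9]].

The final insertion tableau P = [[1, 2, 3, 10], [4, 7, 8], [5], [6], [9]] has shape [4, 3, 1, 1, 1].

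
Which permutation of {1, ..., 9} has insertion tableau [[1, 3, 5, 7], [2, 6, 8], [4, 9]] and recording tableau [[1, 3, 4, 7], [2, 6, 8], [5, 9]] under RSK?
Reverse the RSK construction: for i from n down to 1, find the cell of Q containing i, remove the entry at that cell from P, and reverse-bump it up through P; the value ejected from row 1 is w(i).

Step i=9: Q has 9 at row 3, column 2; remove 9 from row 3 of P and reverse-bump: 9 enters row 2 and ejects 8; 8 enters row 1 and ejects 7. So w(9) = 7. P is now [[1, 3, 5, 8], [2, 6, 9], [4]].
Step i=8: Q has 8 at row 2, column 3; remove 9 from row 2 of P and reverse-bump: 9 enters row 1 and ejects 8. So w(8) = 8. P is now [[1, 3, 5, 9], [2, 6], [4]].
Step i=7: Q has 7 at row 1, column 4; remove that cell from P, ejecting 9. So w(7) = 9. P is now [[1, 3, 5], [2, 6], [4]].
Step i=6: Q has 6 at row 2, column 2; remove 6 from row 2 of P and reverse-bump: 6 enters row 1 and ejects 5. So w(6) = 5. P is now [[1, 3, 6], [2], [4]].
Step i=5: Q has 5 at row 3, column 1; remove 4 from row 3 of P and reverse-bump: 4 enters row 2 and ejects 2; 2 enters row 1 and ejects 1. So w(5) = 1. P is now [[2, 3, 6], [4]].
Step i=4: Q has 4 at row 1, column 3; remove that cell from P, ejecting 6. So w(4) = 6. P is now [[2, 3], [4]].
Step i=3: Q has 3 at row 1, column 2; remove that cell from P, ejecting 3. So w(3) = 3. P is now [[2], [4]].
Step i=2: Q has 2 at row 2, column 1; remove 4 from row 2 of P and reverse-bump: 4 enters row 1 and ejects 2. So w(2) = 2. P is now [[4]].
Step i=1: Q has 1 at row 1, column 1; remove that cell from P, ejecting 4. So w(1) = 4. P is now [].

So w = 4 2 3 6 1 5 9 8 7.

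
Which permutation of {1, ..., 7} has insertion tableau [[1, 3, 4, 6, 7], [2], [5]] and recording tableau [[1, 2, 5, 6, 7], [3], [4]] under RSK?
Reverse the RSK construction: for i from n down to 1, find the cell of Q containing i, remove the entry at that cell from P, and reverse-bump it up through P; the value ejected from row 1 is w(i).

Step i=7: Q has 7 at row 1, column 5; remove that cell from P, ejecting 7. So w(7) = 7. P is now [[1, 3, 4, 6], [2], [5]].
Step i=6: Q has 6 at row 1, column 4; remove that cell from P, ejecting 6. So w(6) = 6. P is now [[1, 3, 4], [2], [5]].
Step i=5: Q has 5 at row 1, column 3; remove that cell from P, ejecting 4. So w(5) = 4. P is now [[1, 3], [2], [5]].
Step i=4: Q has 4 at row 3, column 1; remove 5 from row 3 of P and reverse-bump: 5 enters row 2 and ejects 2; 2 enters row 1 and ejects 1. So w(4) = 1. P is now [[2, 3], [5]].
Step i=3: Q has 3 at row 2, column 1; remove 5 from row 2 of P and reverse-bump: 5 enters row 1 and ejects 3. So w(3) = 3. P is now [[2, 5]].
Step i=2: Q has 2 at row 1, column 2; remove that cell from P, ejecting 5. So w(2) = 5. P is now [[2]].
Step i=1: Q has 1 at row 1, column 1; remove that cell from P, ejecting 2. So w(1) = 2. P is now [].

So w = 2 5 3 1 4 6 7.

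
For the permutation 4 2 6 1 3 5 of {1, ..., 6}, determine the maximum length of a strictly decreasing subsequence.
3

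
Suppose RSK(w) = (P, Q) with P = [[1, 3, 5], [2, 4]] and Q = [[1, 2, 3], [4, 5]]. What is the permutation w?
Reverse the RSK construction: for i from n down to 1, find the cell of Q containing i, remove the entry at that cell from P, and reverse-bump it up through P; the value ejected from row 1 is w(i).

Step i=5: Q has 5 at row 2, column 2; remove 4 from row 2 of P and reverse-bump: 4 enters row 1 and ejects 3. So w(5) = 3. P is now [[1, 4, 5], [2]].
Step i=4: Q has 4 at row 2, column 1; remove 2 from row 2 of P and reverse-bump: 2 enters row 1 and ejects 1. So w(4) = 1. P is now [[2, 4, 5]].
Step i=3: Q has 3 at row 1, column 3; remove that cell from P, ejecting 5. So w(3) = 5. P is now [[2, 4]].
Step i=2: Q has 2 at row 1, column 2; remove that cell from P, ejecting 4. So w(2) = 4. P is now [[2]].
Step i=1: Q has 1 at row 1, column 1; remove that cell from P, ejecting 2. So w(1) = 2. P is now [].

So w = 2 4 5 1 3.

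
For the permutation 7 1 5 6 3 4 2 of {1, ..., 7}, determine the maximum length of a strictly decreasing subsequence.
4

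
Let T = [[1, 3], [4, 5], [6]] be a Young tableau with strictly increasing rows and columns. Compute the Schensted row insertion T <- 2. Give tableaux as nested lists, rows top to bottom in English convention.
[[1, 2], [3, 5], [4], [6]]

In row 1, 2 replaces 3 (the leftmost entry greater than 2); 3 is bumped to row 2. In row 2, 3 replaces 4 (the leftmost entry greater than 3); 4 is bumped to row 3. In row 3, 4 replaces 6 (the leftmost entry greater than 4); 6 is bumped to row 4. 6 starts a new row 4. The new tableau is [[1, 2], [3, 5], [4], [6]].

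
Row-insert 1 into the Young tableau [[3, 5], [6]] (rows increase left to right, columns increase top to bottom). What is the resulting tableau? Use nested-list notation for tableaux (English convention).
[[1, 5], [3], [6]]

In row 1, 1 replaces 3 (the leftmost entry greater than 1); 3 is bumped to row 2. In row 2, 3 replaces 6 (the leftmost entry greater than 3); 6 is bumped to row 3. 6 starts a new row 3. The new tableau is [[1, 5], [3], [6]].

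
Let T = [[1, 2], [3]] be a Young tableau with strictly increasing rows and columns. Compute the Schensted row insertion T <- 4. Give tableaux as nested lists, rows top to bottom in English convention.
4 is larger than every entry of row 1, so it is appended to row 1. The new tableau is [[1, 2, 4], [3]].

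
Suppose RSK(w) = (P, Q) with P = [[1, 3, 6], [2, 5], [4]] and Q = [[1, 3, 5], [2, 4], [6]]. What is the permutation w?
4 2 5 3 6 1

Reverse RSK: for i = n, n-1, ..., 1, locate i in Q, remove the corresponding corner cell from P, and reverse-bump its entry up through P; the value ejected from row 1 is w(i).

So w = 4 2 5 3 6 1.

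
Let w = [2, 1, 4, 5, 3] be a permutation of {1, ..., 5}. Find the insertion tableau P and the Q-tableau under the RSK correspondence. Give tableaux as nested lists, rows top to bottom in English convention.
Insert each entry of the permutation into P by Schensted row insertion, recording in Q the position of each new cell.

Insert 2: appended to row 1. P = [[2]], Q = [[1]].
Insert 1: 1 bumps 2 from row 1; 2 starts row 2. P = [[1], [2]], Q = [[1], [2]].
Insert 4: appended to row 1. P = [[1, 4], [2]], Q = [[1, 3], [2]].
Insert 5: appended to row 1. P = [[1, 4, 5], [2]], Q = [[1, 3, 4], [2]].
Insert 3: 3 bumps 4 from row 1; 4 appends to row 2. P = [[1, 3, 5], [2, 4]], Q = [[1, 3, 4], [2, 5]].

So P = [[1, 3, 5], [2, 4]], Q = [[1, 3, 4], [2, 5]].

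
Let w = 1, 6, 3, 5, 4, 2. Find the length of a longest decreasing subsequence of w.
4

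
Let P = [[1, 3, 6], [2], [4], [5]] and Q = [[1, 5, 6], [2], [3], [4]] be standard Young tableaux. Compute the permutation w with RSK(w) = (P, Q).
Reverse RSK: for i = n, n-1, ..., 1, locate i in Q, remove the corresponding corner cell from P, and reverse-bump its entry up through P; the value ejected from row 1 is w(i).

So w = 5 4 2 1 3 6.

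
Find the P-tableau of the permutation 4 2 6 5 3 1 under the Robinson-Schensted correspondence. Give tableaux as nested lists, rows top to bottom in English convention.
P = [[1, 3], [2, 5], [4], [6]]

Insert 4: appended to row 1. P = [[4]].
Insert 2: 2 bumps 4 from row 1; 4 starts row 2. P = [[2], [4]].
Insert 6: appended to row 1. P = [[2, 6], [4]].
Insert 5: 5 bumps 6 from row 1; 6 appends to row 2. P = [[2, 5], [4, 6]].
Insert 3: 3 bumps 5 from row 1; 5 bumps 6 from row 2; 6 starts row 3. P = [[2, 3], [4, 5], [6]].
Insert 1: 1 bumps 2 from row 1; 2 bumps 4 from row 2; 4 bumps 6 from row 3; 6 starts row 4. P = [[1, 3], [2, 5], [4], [6]].

So P = [[1, 3], [2, 5], [4], [6]].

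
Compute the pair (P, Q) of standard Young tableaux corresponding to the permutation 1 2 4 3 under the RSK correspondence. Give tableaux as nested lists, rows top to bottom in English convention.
Insert each entry of the permutation into P by Schensted row insertion, recording in Q the position of each new cell.

Insert 1: appended to row 1. P = [[1]], Q = [[1]].
Insert 2: appended to row 1. P = [[1, 2]], Q = [[1, 2]].
Insert 4: appended to row 1. P = [[1, 2, 4]], Q = [[1, 2, 3]].
Insert 3: 3 bumps 4 from row 1; 4 starts row 2. P = [[1, 2, 3], [4]], Q = [[1, 2, 3], [4]].

So P = [[1, 2, 3], [4]], Q = [[1, 2, 3], [4]].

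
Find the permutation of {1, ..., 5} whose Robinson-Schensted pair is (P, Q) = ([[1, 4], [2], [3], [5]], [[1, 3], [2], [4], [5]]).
Reverse the RSK construction: for i from n down to 1, find the cell of Q containing i, remove the entry at that cell from P, and reverse-bump it up through P; the value ejected from row 1 is w(i).

Step i=5: Q has 5 at row 4, column 1; remove 5 from row 4 of P and reverse-bump: 5 enters row 3 and ejects 3; 3 enters row 2 and ejects 2; 2 enters row 1 and ejects 1. So w(5) = 1. P is now [[2, 4], [3], [5]].
Step i=4: Q has 4 at row 3, column 1; remove 5 from row 3 of P and reverse-bump: 5 enters row 2 and ejects 3; 3 enters row 1 and ejects 2. So w(4) = 2. P is now [[3, 4], [5]].
Step i=3: Q has 3 at row 1, column 2; remove that cell from P, ejecting 4. So w(3) = 4. P is now [[3], [5]].
Step i=2: Q has 2 at row 2, column 1; remove 5 from row 2 of P and reverse-bump: 5 enters row 1 and ejects 3. So w(2) = 3. P is now [[5]].
Step i=1: Q has 1 at row 1, column 1; remove that cell from P, ejecting 5. So w(1) = 5. P is now [].

So w = 5 3 4 2 1.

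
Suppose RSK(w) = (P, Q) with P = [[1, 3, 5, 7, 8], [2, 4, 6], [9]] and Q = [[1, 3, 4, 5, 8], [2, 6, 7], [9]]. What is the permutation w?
2 1 4 6 9 3 7 8 5

Reverse the RSK construction: for i from n down to 1, find the cell of Q containing i, remove the entry at that cell from P, and reverse-bump it up through P; the value ejected from row 1 is w(i).

Step i=9: Q has 9 at row 3, column 1; remove 9 from row 3 of P and reverse-bump: 9 enters row 2 and ejects 6; 6 enters row 1 and ejects 5. So w(9) = 5. P is now [[1, 3, 6, 7, 8], [2, 4, 9]].
Step i=8: Q has 8 at row 1, column 5; remove that cell from P, ejecting 8. So w(8) = 8. P is now [[1, 3, 6, 7], [2, 4, 9]].
Step i=7: Q has 7 at row 2, column 3; remove 9 from row 2 of P and reverse-bump: 9 enters row 1 and ejects 7. So w(7) = 7. P is now [[1, 3, 6, 9], [2, 4]].
Step i=6: Q has 6 at row 2, column 2; remove 4 from row 2 of P and reverse-bump: 4 enters row 1 and ejects 3. So w(6) = 3. P is now [[1, 4, 6, 9], [2]].
Step i=5: Q has 5 at row 1, column 4; remove that cell from P, ejecting 9. So w(5) = 9. P is now [[1, 4, 6], [2]].
Step i=4: Q has 4 at row 1, column 3; remove that cell from P, ejecting 6. So w(4) = 6. P is now [[1, 4], [2]].
Step i=3: Q has 3 at row 1, column 2; remove that cell from P, ejecting 4. So w(3) = 4. P is now [[1], [2]].
Step i=2: Q has 2 at row 2, column 1; remove 2 from row 2 of P and reverse-bump: 2 enters row 1 and ejects 1. So w(2) = 1. P is now [[2]].
Step i=1: Q has 1 at row 1, column 1; remove that cell from P, ejecting 2. So w(1) = 2. P is now [].

So w = 2 1 4 6 9 3 7 8 5.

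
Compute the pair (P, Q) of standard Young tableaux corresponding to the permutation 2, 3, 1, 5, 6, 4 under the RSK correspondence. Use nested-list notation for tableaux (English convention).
P = [[1, 3, 4, 6], [2, 5]], Q = [[1, 2, 4, 5], [3, 6]]

Insert each entry of the permutation into P by Schensted row insertion, recording in Q the position of each new cell.

After inserting 2: P = [[2]].
After inserting 3: P = [[2, 3]].
After inserting 1: P = [[1, 3], [2]].
After inserting 5: P = [[1, 3, 5], [2]].
After inserting 6: P = [[1, 3, 5, 6], [2]].
After inserting 4: P = [[1, 3, 4, 6], [2, 5]].

So P = [[1, 3, 4, 6], [2, 5]], Q = [[1, 2, 4, 5], [3, 6]].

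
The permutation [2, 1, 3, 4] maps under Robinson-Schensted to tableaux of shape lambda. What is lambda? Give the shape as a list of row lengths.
[3, 1]

Row-insert each entry into an empty tableau.

After inserting 2: P = [[2]].
After inserting 1: P = [[1], [2]].
After inserting 3: P = [[1, 3], [2]].
After inserting 4: P = [[1, 3, 4], [2]].

The final insertion tableau P = [[1, 3, 4], [2]] has shape [3, 1].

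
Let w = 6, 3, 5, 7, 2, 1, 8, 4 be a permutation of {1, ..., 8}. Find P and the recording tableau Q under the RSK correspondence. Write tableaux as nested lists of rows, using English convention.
Insert each entry of the permutation into P by Schensted row insertion, recording in Q the position of each new cell.

Insert 6: appended to row 1. P = [[6]].
Insert 3: 3 bumps 6 from row 1; 6 starts row 2. P = [[3], [6]].
Insert 5: appended to row 1. P = [[3, 5], [6]].
Insert 7: appended to row 1. P = [[3, 5, 7], [6]].
Insert 2: 2 bumps 3 from row 1; 3 bumps 6 from row 2; 6 starts row 3. P = [[2, 5, 7], [3], [6]].
Insert 1: 1 bumps 2 from row 1; 2 bumps 3 from row 2; 3 bumps 6 from row 3; 6 starts row 4. P = [[1, 5, 7], [2], [3], [6]].
Insert 8: appended to row 1. P = [[1, 5, 7, 8], [2], [3], [6]].
Insert 4: 4 bumps 5 from row 1; 5 appends to row 2. P = [[1, 4, 7, 8], [2, 5], [3], [6]].

So P = [[1, 4, 7, 8], [2, 5], [3], [6]], Q = [[1, 3, 4, 7], [2, 8], [5], [6]].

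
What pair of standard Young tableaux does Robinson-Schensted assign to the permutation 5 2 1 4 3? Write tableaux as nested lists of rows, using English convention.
Insert each entry of the permutation into P by Schensted row insertion, recording in Q the position of each new cell.

Insert 5: appended to row 1. P = [[5]].
Insert 2: 2 bumps 5 from row 1; 5 starts row 2. P = [[2], [5]].
Insert 1: 1 bumps 2 from row 1; 2 bumps 5 from row 2; 5 starts row 3. P = [[1], [2], [5]].
Insert 4: appended to row 1. P = [[1, 4], [2], [5]].
Insert 3: 3 bumps 4 from row 1; 4 appends to row 2. P = [[1, 3], [2, 4], [5]].

So P = [[1, 3], [2, 4], [5]], Q = [[1, 4], [2, 5], [3]].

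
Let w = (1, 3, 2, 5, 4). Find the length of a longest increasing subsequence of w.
3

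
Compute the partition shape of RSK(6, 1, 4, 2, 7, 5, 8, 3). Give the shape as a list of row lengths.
RSK row insertion gives P = [[1, 2, 3, 8], [4, 5], [6, 7]], which has shape [4, 2, 2].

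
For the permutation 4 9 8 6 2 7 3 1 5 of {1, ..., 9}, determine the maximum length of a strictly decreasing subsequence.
5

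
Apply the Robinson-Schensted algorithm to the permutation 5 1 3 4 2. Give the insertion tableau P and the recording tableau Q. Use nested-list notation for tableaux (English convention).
P = [[1, 2, 4], [3], [5]], Q = [[1, 3, 4], [2], [5]]

Insert each entry of the permutation into P by Schensted row insertion, recording in Q the position of each new cell.

Insert 5: appended to row 1. P = [[5]].
Insert 1: 1 bumps 5 from row 1; 5 starts row 2. P = [[1], [5]].
Insert 3: appended to row 1. P = [[1, 3], [5]].
Insert 4: appended to row 1. P = [[1, 3, 4], [5]].
Insert 2: 2 bumps 3 from row 1; 3 bumps 5 from row 2; 5 starts row 3. P = [[1, 2, 4], [3], [5]].

So P = [[1, 2, 4], [3], [5]], Q = [[1, 3, 4], [2], [5]].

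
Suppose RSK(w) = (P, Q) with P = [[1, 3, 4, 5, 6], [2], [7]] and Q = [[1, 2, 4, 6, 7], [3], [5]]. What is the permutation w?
2 7 3 4 1 5 6

Reverse the RSK construction: for i from n down to 1, find the cell of Q containing i, remove the entry at that cell from P, and reverse-bump it up through P; the value ejected from row 1 is w(i).

Step i=7: Q has 7 at row 1, column 5; remove that cell from P, ejecting 6. So w(7) = 6. P is now [[1, 3, 4, 5], [2], [7]].
Step i=6: Q has 6 at row 1, column 4; remove that cell from P, ejecting 5. So w(6) = 5. P is now [[1, 3, 4], [2], [7]].
Step i=5: Q has 5 at row 3, column 1; remove 7 from row 3 of P and reverse-bump: 7 enters row 2 and ejects 2; 2 enters row 1 and ejects 1. So w(5) = 1. P is now [[2, 3, 4], [7]].
Step i=4: Q has 4 at row 1, column 3; remove that cell from P, ejecting 4. So w(4) = 4. P is now [[2, 3], [7]].
Step i=3: Q has 3 at row 2, column 1; remove 7 from row 2 of P and reverse-bump: 7 enters row 1 and ejects 3. So w(3) = 3. P is now [[2, 7]].
Step i=2: Q has 2 at row 1, column 2; remove that cell from P, ejecting 7. So w(2) = 7. P is now [[2]].
Step i=1: Q has 1 at row 1, column 1; remove that cell from P, ejecting 2. So w(1) = 2. P is now [].

So w = 2 7 3 4 1 5 6.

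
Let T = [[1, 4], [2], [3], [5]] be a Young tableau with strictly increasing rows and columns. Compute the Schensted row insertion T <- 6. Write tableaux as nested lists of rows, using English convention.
6 is larger than every entry of row 1, so it is appended to row 1. The new tableau is [[1, 4, 6], [2], [3], [5]].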